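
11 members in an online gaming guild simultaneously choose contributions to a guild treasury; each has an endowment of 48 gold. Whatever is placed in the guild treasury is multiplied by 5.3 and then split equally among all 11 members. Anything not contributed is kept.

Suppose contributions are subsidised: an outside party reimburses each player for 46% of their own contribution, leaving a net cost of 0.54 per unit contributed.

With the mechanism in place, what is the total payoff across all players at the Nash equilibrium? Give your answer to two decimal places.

528.00 gold

The effective private return is (5.3/11) / 0.54 = 0.8923, which is still under 1, so the mechanism doesn't change anyone's dominant strategy: zero contribution.
Everyone keeps their endowment and the group total is 11 × 48 = 528.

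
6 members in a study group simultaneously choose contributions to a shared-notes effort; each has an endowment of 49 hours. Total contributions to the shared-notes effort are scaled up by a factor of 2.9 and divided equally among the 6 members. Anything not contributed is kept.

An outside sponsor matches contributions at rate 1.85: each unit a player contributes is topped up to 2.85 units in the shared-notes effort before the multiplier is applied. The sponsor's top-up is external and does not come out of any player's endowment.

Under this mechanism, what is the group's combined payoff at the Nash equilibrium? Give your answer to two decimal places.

2429.91 hours

Under the mechanism each unit contributed yields 2.9 × 2.85 / 6 = 1.3775 back to its contributor per unit of net cost, which exceeds 1, making full contribution the dominant choice for everyone.
At the Nash equilibrium everyone contributes 49. Group total payoff = 2.9 × 2.85 × 294 = 2429.91.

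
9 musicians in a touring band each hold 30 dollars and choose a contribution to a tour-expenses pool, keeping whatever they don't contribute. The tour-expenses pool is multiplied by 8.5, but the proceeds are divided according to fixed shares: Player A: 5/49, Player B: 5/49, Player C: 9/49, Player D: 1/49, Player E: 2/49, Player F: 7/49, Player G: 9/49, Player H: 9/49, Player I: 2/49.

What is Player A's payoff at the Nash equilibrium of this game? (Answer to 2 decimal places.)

134.08 dollars

A player with share s gets back 8.5·s per unit contributed, so full contribution is dominant for anyone with s > 1/8.5 = 0.1176 and zero contribution is dominant for anyone below.
Player C, Player F, Player G and Player H are above the threshold, contributing 30 each; the remaining 5 contribute 0. Total contributed: 120.
Player A keeps 30 and receives 8.5 × 120 × 5/49 = 104.08 from the tour-expenses pool, for a payoff of 134.08.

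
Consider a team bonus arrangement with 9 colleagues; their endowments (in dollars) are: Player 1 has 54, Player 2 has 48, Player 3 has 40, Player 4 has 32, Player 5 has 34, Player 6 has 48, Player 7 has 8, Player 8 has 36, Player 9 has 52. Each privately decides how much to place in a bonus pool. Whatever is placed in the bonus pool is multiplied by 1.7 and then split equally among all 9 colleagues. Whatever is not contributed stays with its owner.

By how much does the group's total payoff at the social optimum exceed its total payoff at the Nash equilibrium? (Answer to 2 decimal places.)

The private return per contributed unit is 1.7/9 = 0.1889 < 1 for every player regardless of endowment, so the Nash equilibrium is zero contribution and the group total is Σ E_j = 54 + 48 + 40 + 32 + 34 + 48 + 8 + 36 + 52 = 352.
Each contributed unit returns 1.700 to the group, so the social optimum is full contribution by everyone: group total = 1.700 × 352 = 598.40.
Efficiency loss = (1.700 − 1) × 352 = 246.40.

246.40 dollars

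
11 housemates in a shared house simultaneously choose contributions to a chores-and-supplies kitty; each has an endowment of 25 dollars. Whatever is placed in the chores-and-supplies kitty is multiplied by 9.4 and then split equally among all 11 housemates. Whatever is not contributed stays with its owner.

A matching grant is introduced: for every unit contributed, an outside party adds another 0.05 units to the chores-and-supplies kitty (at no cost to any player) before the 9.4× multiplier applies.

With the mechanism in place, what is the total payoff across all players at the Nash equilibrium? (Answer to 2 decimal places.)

275.00 dollars

The effective private return is 9.4 × 1.05 / 11 = 0.8973, which is still under 1, so the mechanism doesn't change anyone's dominant strategy: zero contribution.
Everyone keeps their endowment and the group total is 11 × 25 = 275.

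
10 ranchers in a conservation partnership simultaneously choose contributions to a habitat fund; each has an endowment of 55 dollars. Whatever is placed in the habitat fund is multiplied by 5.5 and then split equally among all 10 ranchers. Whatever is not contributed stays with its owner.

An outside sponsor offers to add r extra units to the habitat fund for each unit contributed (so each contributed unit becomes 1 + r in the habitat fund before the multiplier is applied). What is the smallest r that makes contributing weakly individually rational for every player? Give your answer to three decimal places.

With matching at rate r, one contributed unit becomes (1 + r) in the habitat fund and returns 5.5 × (1 + r) / 10 to the contributor.
Setting this equal to 1: 1 + r = 10/5.5 = 1.8182.
So the minimum matching rate is r = 1.8182 − 1 = 0.818.

0.818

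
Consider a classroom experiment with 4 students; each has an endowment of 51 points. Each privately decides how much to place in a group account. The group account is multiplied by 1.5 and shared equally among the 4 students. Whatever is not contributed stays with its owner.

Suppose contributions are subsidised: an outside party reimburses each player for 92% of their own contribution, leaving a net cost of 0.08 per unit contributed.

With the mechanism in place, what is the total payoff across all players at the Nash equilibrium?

With the mechanism, a contributed unit returns (1.5/4) / 0.08 = 4.6875 per unit of net cost to the contributor — now above 1 — so contributing fully is weakly dominant for every player.
At the Nash equilibrium everyone contributes 51. Group total payoff = 4 × (51 × 0.92 + 1.5 × 51) = 493.68.

493.68 points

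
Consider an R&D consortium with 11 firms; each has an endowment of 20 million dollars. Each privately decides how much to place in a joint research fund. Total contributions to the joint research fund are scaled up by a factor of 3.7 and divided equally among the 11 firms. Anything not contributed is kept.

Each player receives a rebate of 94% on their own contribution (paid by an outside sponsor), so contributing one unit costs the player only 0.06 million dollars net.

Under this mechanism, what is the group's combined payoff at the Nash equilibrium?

With the mechanism, a contributed unit returns (3.7/11) / 0.06 = 5.6061 per unit of net cost to the contributor — now above 1 — so contributing fully is weakly dominant for every player.
So the Nash equilibrium is full contribution by all 11; the group earns 11 × (20 × 0.94 + 3.7 × 20) = 1020.80.

1020.80 million dollars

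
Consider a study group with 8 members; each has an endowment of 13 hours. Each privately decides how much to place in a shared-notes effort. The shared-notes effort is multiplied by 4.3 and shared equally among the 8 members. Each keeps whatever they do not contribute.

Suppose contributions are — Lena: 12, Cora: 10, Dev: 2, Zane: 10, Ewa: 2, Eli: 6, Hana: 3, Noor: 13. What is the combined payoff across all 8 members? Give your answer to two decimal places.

Total contributed: 12 + 10 + 2 + 10 + 2 + 6 + 3 + 13 = 58; total kept: 8 × 13 − 58 = 46.
The shared-notes effort pays out 4.3 × 58 = 249.40 in aggregate.
Group total = 46 + 249.40 = 295.40.

295.40 hours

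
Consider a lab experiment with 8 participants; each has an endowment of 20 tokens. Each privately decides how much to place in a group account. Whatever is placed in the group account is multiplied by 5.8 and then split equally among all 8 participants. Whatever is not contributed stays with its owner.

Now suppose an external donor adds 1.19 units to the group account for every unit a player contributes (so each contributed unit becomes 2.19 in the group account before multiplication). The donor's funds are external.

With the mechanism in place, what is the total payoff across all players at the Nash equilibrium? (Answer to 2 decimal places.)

2032.32 tokens

Under the mechanism each unit contributed yields 5.8 × 2.19 / 8 = 1.5878 back to its contributor per unit of net cost, which exceeds 1, making full contribution the dominant choice for everyone.
So the Nash equilibrium is full contribution by all 8; the group earns 5.8 × 2.19 × 160 = 2032.32.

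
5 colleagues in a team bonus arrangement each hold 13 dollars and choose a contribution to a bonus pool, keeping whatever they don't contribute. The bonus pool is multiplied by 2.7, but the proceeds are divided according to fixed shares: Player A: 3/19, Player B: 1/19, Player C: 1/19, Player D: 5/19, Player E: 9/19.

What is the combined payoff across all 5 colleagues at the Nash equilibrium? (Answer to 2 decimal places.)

Player j's private return per contributed unit is 2.7 × (j's share). Contributing is weakly dominant for j when that share is at least 1/2.7 = 0.3704, and contributing 0 is dominant otherwise.
Player E alone (share 9/19) is above the threshold, contributing 13; the remaining 4 contribute 0. Total contributed: 13.
The bonus pool pays out 2.7 × 13 = 35.10 in total (split across the unequal shares, but the aggregate is all that matters for the group sum).
The 4 free-riders keep 13 each, adding 52. Group total = 52 + 35.10 = 87.10.

87.10 dollars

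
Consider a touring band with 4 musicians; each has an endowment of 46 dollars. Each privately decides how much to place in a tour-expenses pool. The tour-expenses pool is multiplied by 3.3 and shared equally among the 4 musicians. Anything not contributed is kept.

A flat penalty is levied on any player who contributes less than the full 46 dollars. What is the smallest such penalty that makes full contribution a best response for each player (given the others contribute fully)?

Given the others contribute fully, the best deviation is to contribute 0 (any partial contribution still incurs the fine and gives up units whose private return 0.8250 is below 1).
Deviating from 46 to 0 saves 46 dollars but forfeits the deviator's share of the drop in the tour-expenses pool: 3.3/4 × 46 = 37.95.
So the deviation gain is 46 − 37.95 = 8.05, and the fine must be at least 8.05 dollars to wipe it out.

8.05 dollars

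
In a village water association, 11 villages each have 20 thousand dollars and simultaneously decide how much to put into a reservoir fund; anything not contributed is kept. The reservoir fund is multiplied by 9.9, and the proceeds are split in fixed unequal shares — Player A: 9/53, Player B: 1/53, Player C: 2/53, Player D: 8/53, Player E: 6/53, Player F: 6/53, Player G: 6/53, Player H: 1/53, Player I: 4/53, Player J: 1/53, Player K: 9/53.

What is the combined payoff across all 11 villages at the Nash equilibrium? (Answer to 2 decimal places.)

For player j, contributing a unit is worthwhile iff 9.9 × (j's share) ≥ 1, i.e. iff j's share is at least 0.1010.
The shares above 0.1010 belong to Player A, Player D, Player E, Player F, Player G and Player K, contributing 20 each; the remaining 5 contribute 0. Total contributed: 120.
The reservoir fund pays out 9.9 × 120 = 1188.00 in total (split across the unequal shares, but the aggregate is all that matters for the group sum).
The 5 free-riders keep 20 each, adding 100. Group total = 100 + 1188.00 = 1288.00.

1288.00 thousand dollars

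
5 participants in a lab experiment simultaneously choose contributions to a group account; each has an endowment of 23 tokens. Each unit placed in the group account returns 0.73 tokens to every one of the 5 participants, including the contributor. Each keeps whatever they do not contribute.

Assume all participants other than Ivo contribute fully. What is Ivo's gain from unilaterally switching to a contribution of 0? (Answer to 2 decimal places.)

6.21 tokens

Switching from a contribution of 23 to 0 lets Ivo keep an extra 23 tokens, but lowers the group account by 23, which costs Ivo their own share of that drop: 0.73 × 23 = 16.79.
Net gain = 23 − 16.79 = 6.21. The private return per contributed unit (0.73) is below 1, so free-riding is indeed the best response regardless of what the others do.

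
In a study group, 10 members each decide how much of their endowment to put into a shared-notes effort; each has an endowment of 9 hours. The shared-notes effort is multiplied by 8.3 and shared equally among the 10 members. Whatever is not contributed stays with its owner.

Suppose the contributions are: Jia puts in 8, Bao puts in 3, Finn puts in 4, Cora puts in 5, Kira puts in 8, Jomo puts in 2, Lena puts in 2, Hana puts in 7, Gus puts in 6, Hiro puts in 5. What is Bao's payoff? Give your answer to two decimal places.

Total contributed: 8 + 3 + 4 + 5 + 8 + 2 + 2 + 7 + 6 + 5 = 50.
Each receives 8.3 × 50 / 10 = 41.50 from the shared-notes effort.
Bao keeps 9 − 3 = 6, so Bao's payoff is 6 + 41.50 = 47.50.

47.50 hours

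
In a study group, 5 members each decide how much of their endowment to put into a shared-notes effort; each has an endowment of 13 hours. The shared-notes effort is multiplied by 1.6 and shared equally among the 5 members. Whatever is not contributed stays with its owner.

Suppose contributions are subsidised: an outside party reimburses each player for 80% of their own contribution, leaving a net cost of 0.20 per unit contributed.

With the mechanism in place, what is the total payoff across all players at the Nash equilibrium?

With the mechanism, a contributed unit returns (1.6/5) / 0.20 = 1.6000 per unit of net cost to the contributor — now above 1 — so contributing fully is weakly dominant for every player.
At the Nash equilibrium everyone contributes 13. Group total payoff = 5 × (13 × 0.80 + 1.6 × 13) = 156.00.

156.00 hours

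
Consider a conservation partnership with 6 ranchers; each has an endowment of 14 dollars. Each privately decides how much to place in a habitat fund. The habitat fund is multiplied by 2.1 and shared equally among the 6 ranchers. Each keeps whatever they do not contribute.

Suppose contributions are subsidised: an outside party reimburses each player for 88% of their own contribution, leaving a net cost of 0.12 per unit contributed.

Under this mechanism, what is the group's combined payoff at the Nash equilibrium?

Under the mechanism each unit contributed yields (2.1/6) / 0.12 = 2.9167 back to its contributor per unit of net cost, which exceeds 1, making full contribution the dominant choice for everyone.
So the Nash equilibrium is full contribution by all 6; the group earns 6 × (14 × 0.88 + 2.1 × 14) = 250.32.

250.32 dollars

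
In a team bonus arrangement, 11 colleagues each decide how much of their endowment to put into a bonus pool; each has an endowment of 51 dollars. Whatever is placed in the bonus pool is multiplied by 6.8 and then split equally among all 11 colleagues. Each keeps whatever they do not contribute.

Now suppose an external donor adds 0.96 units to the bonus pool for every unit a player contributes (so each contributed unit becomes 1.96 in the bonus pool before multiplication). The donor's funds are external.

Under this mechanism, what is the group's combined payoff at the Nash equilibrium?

7477.01 dollars

Under the mechanism each unit contributed yields 6.8 × 1.96 / 11 = 1.2116 back to its contributor per unit of net cost, which exceeds 1, making full contribution the dominant choice for everyone.
So the Nash equilibrium is full contribution by all 11; the group earns 6.8 × 1.96 × 561 = 7477.01.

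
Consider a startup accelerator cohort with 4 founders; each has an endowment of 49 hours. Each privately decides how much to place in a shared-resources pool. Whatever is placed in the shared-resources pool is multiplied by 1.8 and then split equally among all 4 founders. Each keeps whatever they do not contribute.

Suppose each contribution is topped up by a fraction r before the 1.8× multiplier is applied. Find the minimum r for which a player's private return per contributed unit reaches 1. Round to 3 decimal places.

With matching at rate r, one contributed unit becomes (1 + r) in the shared-resources pool and returns 1.8 × (1 + r) / 4 to the contributor.
Setting this equal to 1: 1 + r = 4/1.8 = 2.2222.
So the minimum matching rate is r = 2.2222 − 1 = 1.222.

1.222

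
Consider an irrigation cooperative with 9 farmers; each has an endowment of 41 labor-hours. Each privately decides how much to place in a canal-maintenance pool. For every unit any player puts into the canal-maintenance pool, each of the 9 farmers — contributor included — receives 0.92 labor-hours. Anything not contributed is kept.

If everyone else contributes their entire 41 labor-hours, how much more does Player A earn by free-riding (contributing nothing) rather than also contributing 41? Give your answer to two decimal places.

3.28 labor-hours

Switching from a contribution of 41 to 0 lets Player A keep an extra 41 labor-hours, but lowers the canal-maintenance pool by 41, which costs Player A their own share of that drop: 0.92 × 41 = 37.72.
Net gain = 41 − 37.72 = 3.28. The private return per contributed unit (0.92) is below 1, so free-riding is indeed the best response regardless of what the others do.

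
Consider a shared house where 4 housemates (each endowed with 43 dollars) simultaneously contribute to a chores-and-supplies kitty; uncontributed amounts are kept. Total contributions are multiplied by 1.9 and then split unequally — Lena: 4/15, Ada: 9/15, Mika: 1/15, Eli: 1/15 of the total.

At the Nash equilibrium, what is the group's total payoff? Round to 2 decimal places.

For player j, contributing a unit is worthwhile iff 1.9 × (j's share) ≥ 1, i.e. iff j's share is at least 0.5263.
The only share above 0.5263 is Ada's 9/15, contributing 43; the remaining 3 contribute 0. Total contributed: 43.
The chores-and-supplies kitty pays out 1.9 × 43 = 81.70 in total (split across the unequal shares, but the aggregate is all that matters for the group sum).
The 3 free-riders keep 43 each, adding 129. Group total = 129 + 81.70 = 210.70.

210.70 dollars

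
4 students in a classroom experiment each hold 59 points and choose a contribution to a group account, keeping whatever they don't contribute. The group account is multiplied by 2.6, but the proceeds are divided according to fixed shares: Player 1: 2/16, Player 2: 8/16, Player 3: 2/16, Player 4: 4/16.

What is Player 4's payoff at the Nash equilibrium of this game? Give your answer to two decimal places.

Player j's private return per contributed unit is 2.6 × (j's share). Contributing is weakly dominant for j when that share is at least 1/2.6 = 0.3846, and contributing 0 is dominant otherwise.
Player 2 alone (share 8/16) is above the threshold, contributing 59; the remaining 3 contribute 0. Total contributed: 59.
Player 4 keeps 59 and receives 2.6 × 59 × 4/16 = 38.35 from the group account, for a payoff of 97.35.

97.35 points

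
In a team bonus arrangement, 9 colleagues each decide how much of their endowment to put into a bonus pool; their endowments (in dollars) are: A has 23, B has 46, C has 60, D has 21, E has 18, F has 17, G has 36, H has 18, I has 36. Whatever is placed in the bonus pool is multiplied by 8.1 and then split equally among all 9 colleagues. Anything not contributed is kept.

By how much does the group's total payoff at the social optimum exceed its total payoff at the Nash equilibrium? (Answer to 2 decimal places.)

The private return per contributed unit is 8.1/9 = 0.9000 < 1 for every player regardless of endowment, so the Nash equilibrium is zero contribution and the group total is Σ E_j = 23 + 46 + 60 + 21 + 18 + 17 + 36 + 18 + 36 = 275.
Each contributed unit returns 8.100 to the group, so the social optimum is full contribution by everyone: group total = 8.100 × 275 = 2227.50.
Efficiency loss = (8.100 − 1) × 275 = 1952.50.

1952.50 dollars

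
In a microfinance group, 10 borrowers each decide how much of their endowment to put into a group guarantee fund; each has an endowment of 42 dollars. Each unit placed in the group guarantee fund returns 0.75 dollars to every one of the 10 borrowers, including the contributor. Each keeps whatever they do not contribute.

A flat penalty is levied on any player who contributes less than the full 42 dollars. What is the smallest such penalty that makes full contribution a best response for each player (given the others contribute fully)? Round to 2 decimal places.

Given the others contribute fully, the best deviation is to contribute 0 (any partial contribution still incurs the fine and gives up units whose private return 0.75 is below 1).
Deviating from 42 to 0 saves 42 dollars but forfeits the deviator's share of the drop in the group guarantee fund: 0.75 × 42 = 31.50.
So the deviation gain is 42 − 31.50 = 10.50, and the fine must be at least 10.50 dollars to wipe it out.

10.50 dollars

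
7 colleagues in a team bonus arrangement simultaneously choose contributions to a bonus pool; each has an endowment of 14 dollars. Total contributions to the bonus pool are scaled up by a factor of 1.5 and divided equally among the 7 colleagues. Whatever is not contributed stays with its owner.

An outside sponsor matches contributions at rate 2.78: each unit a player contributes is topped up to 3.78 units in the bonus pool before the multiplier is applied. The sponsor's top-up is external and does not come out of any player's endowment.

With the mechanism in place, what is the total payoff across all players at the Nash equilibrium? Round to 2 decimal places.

With the mechanism, a contributed unit returns 1.5 × 3.78 / 7 = 0.8100 per unit of net cost — still below 1 — so contributing 0 remains dominant for every player.
At the Nash equilibrium no one contributes; group total payoff = 7 × 14 = 98.

98.00 dollars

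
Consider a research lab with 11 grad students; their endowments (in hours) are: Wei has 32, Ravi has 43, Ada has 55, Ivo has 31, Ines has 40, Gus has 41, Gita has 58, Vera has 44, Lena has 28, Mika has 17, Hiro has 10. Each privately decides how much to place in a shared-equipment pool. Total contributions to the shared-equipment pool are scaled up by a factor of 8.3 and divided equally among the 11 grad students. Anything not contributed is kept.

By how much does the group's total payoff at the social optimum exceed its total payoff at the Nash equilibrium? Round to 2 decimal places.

2912.70 hours

The private return per contributed unit is 8.3/11 = 0.7545 < 1 for every player regardless of endowment, so the Nash equilibrium is zero contribution and the group total is Σ E_j = 32 + 43 + 55 + 31 + 40 + 41 + 58 + 44 + 28 + 17 + 10 = 399.
Each contributed unit returns 8.300 to the group, so the social optimum is full contribution by everyone: group total = 8.300 × 399 = 3311.70.
Efficiency loss = (8.300 − 1) × 399 = 2912.70.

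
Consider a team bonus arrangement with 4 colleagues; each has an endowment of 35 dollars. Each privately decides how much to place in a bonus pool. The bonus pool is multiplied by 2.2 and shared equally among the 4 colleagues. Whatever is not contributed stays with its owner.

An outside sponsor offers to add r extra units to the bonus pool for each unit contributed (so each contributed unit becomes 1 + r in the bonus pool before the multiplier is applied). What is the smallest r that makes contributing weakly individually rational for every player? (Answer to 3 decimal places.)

With matching at rate r, one contributed unit becomes (1 + r) in the bonus pool and returns 2.2 × (1 + r) / 4 to the contributor.
Setting this equal to 1: 1 + r = 4/2.2 = 1.8182.
So the minimum matching rate is r = 1.8182 − 1 = 0.818.

0.818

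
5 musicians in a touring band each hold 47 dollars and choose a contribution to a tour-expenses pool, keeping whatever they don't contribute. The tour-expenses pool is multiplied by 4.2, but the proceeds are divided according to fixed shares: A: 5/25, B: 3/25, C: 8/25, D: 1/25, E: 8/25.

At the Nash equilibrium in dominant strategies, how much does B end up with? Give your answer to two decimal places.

94.38 dollars

A player with share s gets back 4.2·s per unit contributed, so full contribution is dominant for anyone with s > 1/4.2 = 0.2381 and zero contribution is dominant for anyone below.
C and E are above the threshold, contributing 47 each; the remaining 3 contribute 0. Total contributed: 94.
B keeps 47 and receives 4.2 × 94 × 3/25 = 47.38 from the tour-expenses pool, for a payoff of 94.38.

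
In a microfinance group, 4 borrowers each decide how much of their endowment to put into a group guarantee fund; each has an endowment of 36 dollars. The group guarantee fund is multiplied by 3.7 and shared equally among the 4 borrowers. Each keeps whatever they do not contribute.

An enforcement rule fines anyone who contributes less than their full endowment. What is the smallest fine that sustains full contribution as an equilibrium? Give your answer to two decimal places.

Given the others contribute fully, the best deviation is to contribute 0 (any partial contribution still incurs the fine and gives up units whose private return 0.9250 is below 1).
Deviating from 36 to 0 saves 36 dollars but forfeits the deviator's share of the drop in the group guarantee fund: 3.7/4 × 36 = 33.30.
So the deviation gain is 36 − 33.30 = 2.70, and the fine must be at least 2.70 dollars to wipe it out.

2.70 dollars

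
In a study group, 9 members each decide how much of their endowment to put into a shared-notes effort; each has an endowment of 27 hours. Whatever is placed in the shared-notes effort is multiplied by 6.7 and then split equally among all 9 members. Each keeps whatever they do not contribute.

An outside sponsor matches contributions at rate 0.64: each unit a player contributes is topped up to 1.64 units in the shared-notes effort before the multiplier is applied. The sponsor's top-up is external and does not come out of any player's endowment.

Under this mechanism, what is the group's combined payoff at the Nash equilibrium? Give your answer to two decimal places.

2670.08 hours

With the mechanism, a contributed unit returns 6.7 × 1.64 / 9 = 1.2209 per unit of net cost to the contributor — now above 1 — so contributing fully is weakly dominant for every player.
So the Nash equilibrium is full contribution by all 9; the group earns 6.7 × 1.64 × 243 = 2670.08.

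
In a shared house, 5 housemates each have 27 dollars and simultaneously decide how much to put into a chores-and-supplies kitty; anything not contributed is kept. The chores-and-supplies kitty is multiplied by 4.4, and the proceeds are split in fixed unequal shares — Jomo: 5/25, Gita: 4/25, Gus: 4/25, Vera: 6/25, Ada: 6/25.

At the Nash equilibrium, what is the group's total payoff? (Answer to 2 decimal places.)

Each unit j contributes comes back to j as 4.4 × (j's share), so j prefers to contribute only if that share exceeds 1/4.4 = 0.2273; otherwise keeping the unit dominates.
Vera and Ada clear that bar, contributing 27 each; the remaining 3 contribute 0. Total contributed: 54.
The chores-and-supplies kitty pays out 4.4 × 54 = 237.60 in total (split across the unequal shares, but the aggregate is all that matters for the group sum).
The 3 free-riders keep 27 each, adding 81. Group total = 81 + 237.60 = 318.60.

318.60 dollars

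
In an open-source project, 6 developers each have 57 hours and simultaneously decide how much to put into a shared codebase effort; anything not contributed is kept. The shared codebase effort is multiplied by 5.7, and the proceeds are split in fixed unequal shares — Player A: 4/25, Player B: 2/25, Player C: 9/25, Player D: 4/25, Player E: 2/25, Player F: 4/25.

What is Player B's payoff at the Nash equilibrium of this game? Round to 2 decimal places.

For player j, contributing a unit is worthwhile iff 5.7 × (j's share) ≥ 1, i.e. iff j's share is at least 0.1754.
Player C alone (share 9/25) is above the threshold, contributing 57; the remaining 5 contribute 0. Total contributed: 57.
Player B keeps 57 and receives 5.7 × 57 × 2/25 = 25.99 from the shared codebase effort, for a payoff of 82.99.

82.99 hours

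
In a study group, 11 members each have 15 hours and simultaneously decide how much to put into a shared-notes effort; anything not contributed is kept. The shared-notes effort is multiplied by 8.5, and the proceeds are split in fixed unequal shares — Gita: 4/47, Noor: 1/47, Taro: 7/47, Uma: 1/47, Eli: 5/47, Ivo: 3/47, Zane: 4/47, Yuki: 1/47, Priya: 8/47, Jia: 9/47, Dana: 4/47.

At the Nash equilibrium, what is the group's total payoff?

For player j, contributing a unit is worthwhile iff 8.5 × (j's share) ≥ 1, i.e. iff j's share is at least 0.1176.
Taro, Priya and Jia are above the threshold, contributing 15 each; the remaining 8 contribute 0. Total contributed: 45.
The shared-notes effort pays out 8.5 × 45 = 382.50 in total (split across the unequal shares, but the aggregate is all that matters for the group sum).
The 8 free-riders keep 15 each, adding 120. Group total = 120 + 382.50 = 502.50.

502.50 hours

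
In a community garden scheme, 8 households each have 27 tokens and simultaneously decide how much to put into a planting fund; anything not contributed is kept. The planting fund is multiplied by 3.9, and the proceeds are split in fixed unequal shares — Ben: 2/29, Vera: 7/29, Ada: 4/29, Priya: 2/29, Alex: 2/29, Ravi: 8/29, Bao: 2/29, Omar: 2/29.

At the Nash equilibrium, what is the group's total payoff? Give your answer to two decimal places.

294.30 tokens

Player j's private return per contributed unit is 3.9 × (j's share). Contributing is weakly dominant for j when that share is at least 1/3.9 = 0.2564, and contributing 0 is dominant otherwise.
The only share above 0.2564 is Ravi's 8/29, contributing 27; the remaining 7 contribute 0. Total contributed: 27.
The planting fund pays out 3.9 × 27 = 105.30 in total (split across the unequal shares, but the aggregate is all that matters for the group sum).
The 7 free-riders keep 27 each, adding 189. Group total = 189 + 105.30 = 294.30.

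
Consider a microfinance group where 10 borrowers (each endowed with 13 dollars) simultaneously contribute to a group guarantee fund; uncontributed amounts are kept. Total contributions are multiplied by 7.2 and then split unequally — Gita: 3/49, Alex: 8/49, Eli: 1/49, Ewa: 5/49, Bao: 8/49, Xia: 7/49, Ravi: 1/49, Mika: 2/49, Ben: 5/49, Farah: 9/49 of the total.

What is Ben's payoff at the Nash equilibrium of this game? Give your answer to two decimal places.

51.20 dollars

Each unit j contributes comes back to j as 7.2 × (j's share), so j prefers to contribute only if that share exceeds 1/7.2 = 0.1389; otherwise keeping the unit dominates.
Alex, Bao, Xia and Farah clear that bar, contributing 13 each; the remaining 6 contribute 0. Total contributed: 52.
Ben keeps 13 and receives 7.2 × 52 × 5/49 = 38.20 from the group guarantee fund, for a payoff of 51.20.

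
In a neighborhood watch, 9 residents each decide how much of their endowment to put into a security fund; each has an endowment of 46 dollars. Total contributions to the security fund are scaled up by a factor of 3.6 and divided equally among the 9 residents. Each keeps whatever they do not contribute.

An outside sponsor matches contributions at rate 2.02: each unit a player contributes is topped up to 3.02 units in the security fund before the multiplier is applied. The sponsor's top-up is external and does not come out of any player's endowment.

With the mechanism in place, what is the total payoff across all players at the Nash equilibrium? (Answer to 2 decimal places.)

Under the mechanism each unit contributed yields 3.6 × 3.02 / 9 = 1.2080 back to its contributor per unit of net cost, which exceeds 1, making full contribution the dominant choice for everyone.
At the Nash equilibrium everyone contributes 46. Group total payoff = 3.6 × 3.02 × 414 = 4501.01.

4501.01 dollars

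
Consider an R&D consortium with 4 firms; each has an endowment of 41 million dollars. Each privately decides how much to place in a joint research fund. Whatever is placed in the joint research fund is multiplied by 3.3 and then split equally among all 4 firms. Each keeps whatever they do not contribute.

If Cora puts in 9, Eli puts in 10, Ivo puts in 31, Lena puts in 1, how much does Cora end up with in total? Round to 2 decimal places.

Total contributed: 9 + 10 + 31 + 1 = 51.
Each receives 3.3 × 51 / 4 = 42.08 from the joint research fund.
Cora keeps 41 − 9 = 32, so Cora's payoff is 32 + 42.08 = 74.08.

74.08 million dollars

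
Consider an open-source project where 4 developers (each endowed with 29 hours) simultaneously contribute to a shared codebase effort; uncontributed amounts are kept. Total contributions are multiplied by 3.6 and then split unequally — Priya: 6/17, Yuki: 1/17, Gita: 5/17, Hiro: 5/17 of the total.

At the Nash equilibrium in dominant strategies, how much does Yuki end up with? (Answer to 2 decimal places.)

47.42 hours

For player j, contributing a unit is worthwhile iff 3.6 × (j's share) ≥ 1, i.e. iff j's share is at least 0.2778.
The shares above 0.2778 belong to Priya, Gita and Hiro, contributing 29 each; the remaining 1 contribute 0. Total contributed: 87.
Yuki keeps 29 and receives 3.6 × 87 × 1/17 = 18.42 from the shared codebase effort, for a payoff of 47.42.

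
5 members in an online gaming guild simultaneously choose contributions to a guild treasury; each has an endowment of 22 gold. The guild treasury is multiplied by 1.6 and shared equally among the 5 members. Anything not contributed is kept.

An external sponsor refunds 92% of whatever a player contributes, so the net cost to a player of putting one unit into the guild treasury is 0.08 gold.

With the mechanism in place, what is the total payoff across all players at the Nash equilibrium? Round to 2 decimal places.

With the mechanism, a contributed unit returns (1.6/5) / 0.08 = 4.0000 per unit of net cost to the contributor — now above 1 — so contributing fully is weakly dominant for every player.
So the Nash equilibrium is full contribution by all 5; the group earns 5 × (22 × 0.92 + 1.6 × 22) = 277.20.

277.20 gold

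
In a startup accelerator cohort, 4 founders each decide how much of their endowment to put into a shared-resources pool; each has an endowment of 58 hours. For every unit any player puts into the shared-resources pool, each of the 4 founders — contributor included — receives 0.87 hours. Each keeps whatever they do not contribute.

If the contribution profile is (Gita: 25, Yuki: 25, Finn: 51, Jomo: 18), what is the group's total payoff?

Total contributed: 25 + 25 + 51 + 18 = 119; total kept: 4 × 58 − 119 = 113.
The shared-resources pool pays out 0.87 × 4 × 119 = 414.12 in aggregate.
Group total = 113 + 414.12 = 527.12.

527.12 hours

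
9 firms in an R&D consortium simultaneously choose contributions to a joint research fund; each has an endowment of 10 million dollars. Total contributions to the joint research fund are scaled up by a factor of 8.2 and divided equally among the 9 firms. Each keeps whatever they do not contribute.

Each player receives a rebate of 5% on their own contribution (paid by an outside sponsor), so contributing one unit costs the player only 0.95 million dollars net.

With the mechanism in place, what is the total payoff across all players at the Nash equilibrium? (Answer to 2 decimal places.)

Even with the mechanism, each unit contributed returns only (8.2/9) / 0.95 = 0.9591 per unit of net cost, so contributing nothing is still dominant.
At the Nash equilibrium no one contributes; group total payoff = 9 × 10 = 90.

90.00 million dollars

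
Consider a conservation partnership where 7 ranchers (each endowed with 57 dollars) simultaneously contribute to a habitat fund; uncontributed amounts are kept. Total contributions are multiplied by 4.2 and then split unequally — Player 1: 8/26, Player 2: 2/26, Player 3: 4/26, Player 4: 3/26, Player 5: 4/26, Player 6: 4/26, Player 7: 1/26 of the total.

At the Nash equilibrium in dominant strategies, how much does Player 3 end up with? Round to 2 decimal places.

A player with share s gets back 4.2·s per unit contributed, so full contribution is dominant for anyone with s > 1/4.2 = 0.2381 and zero contribution is dominant for anyone below.
Player 1 alone (share 8/26) is above the threshold, contributing 57; the remaining 6 contribute 0. Total contributed: 57.
Player 3 keeps 57 and receives 4.2 × 57 × 4/26 = 36.83 from the habitat fund, for a payoff of 93.83.

93.83 dollars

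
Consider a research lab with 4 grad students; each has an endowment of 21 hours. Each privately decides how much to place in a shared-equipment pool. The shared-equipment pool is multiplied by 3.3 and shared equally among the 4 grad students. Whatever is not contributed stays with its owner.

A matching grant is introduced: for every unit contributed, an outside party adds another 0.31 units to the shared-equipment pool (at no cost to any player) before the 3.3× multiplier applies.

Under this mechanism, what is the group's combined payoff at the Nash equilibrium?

Under the mechanism each unit contributed yields 3.3 × 1.31 / 4 = 1.0808 back to its contributor per unit of net cost, which exceeds 1, making full contribution the dominant choice for everyone.
At the Nash equilibrium everyone contributes 21. Group total payoff = 3.3 × 1.31 × 84 = 363.13.

363.13 hours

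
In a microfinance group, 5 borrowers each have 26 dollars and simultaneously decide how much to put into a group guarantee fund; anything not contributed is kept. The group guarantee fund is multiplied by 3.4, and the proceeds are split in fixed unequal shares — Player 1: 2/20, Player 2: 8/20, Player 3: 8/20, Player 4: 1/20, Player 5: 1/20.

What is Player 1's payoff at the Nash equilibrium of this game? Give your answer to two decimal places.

43.68 dollars

Each unit j contributes comes back to j as 3.4 × (j's share), so j prefers to contribute only if that share exceeds 1/3.4 = 0.2941; otherwise keeping the unit dominates.
Player 2 and Player 3 clear that bar, contributing 26 each; the remaining 3 contribute 0. Total contributed: 52.
Player 1 keeps 26 and receives 3.4 × 52 × 2/20 = 17.68 from the group guarantee fund, for a payoff of 43.68.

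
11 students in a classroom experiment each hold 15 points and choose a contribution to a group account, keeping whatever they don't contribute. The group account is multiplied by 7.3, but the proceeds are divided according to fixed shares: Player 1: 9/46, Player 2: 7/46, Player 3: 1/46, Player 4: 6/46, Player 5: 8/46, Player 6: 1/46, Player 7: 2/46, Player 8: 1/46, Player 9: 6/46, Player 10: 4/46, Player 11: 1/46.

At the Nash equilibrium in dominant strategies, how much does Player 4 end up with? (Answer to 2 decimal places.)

57.85 points

Each unit j contributes comes back to j as 7.3 × (j's share), so j prefers to contribute only if that share exceeds 1/7.3 = 0.1370; otherwise keeping the unit dominates.
Player 1, Player 2 and Player 5 clear that bar, contributing 15 each; the remaining 8 contribute 0. Total contributed: 45.
Player 4 keeps 15 and receives 7.3 × 45 × 6/46 = 42.85 from the group account, for a payoff of 57.85.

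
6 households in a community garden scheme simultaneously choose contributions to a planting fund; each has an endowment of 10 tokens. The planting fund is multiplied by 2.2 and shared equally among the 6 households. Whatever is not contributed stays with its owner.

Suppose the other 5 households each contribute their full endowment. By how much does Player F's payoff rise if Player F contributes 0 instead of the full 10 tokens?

6.33 tokens

Switching from a contribution of 10 to 0 lets Player F keep an extra 10 tokens, but lowers the planting fund by 10, which costs Player F their own share of that drop: 2.2/6 × 10 = 3.67.
Net gain = 10 − 3.67 = 6.33. The private return per contributed unit (0.3667) is below 1, so free-riding is indeed the best response regardless of what the others do.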